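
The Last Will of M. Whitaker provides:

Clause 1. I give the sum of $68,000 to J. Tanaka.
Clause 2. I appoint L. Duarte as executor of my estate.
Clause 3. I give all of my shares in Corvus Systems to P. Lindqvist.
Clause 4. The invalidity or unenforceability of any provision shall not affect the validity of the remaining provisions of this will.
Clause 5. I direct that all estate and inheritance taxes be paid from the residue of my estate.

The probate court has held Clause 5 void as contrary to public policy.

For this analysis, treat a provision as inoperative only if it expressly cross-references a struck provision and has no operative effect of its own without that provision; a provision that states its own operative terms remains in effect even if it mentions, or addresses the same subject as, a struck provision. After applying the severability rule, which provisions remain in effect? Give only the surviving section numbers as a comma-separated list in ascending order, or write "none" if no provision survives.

1, 2, 3, 4

Clause 5 is struck. Nothing else in the will is defined by reference to Clause 5. Under the severability clause in Clause 4, the remaining provisions continue in force. The provisions still in force are Clause 1, Clause 2, Clause 3, and Clause 4.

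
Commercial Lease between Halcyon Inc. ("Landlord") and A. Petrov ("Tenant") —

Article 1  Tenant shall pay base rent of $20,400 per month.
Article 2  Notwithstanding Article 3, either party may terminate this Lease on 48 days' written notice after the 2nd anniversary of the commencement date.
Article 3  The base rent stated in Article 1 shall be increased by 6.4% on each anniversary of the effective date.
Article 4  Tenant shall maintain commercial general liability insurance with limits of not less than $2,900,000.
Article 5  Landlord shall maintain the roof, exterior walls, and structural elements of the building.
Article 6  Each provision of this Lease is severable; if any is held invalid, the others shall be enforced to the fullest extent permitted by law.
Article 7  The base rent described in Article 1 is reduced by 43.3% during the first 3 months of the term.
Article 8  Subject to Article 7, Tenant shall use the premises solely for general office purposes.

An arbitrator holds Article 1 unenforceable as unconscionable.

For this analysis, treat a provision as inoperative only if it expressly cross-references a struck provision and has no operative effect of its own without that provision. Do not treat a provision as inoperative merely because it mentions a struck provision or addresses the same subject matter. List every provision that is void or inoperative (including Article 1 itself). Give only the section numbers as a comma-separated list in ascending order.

Article 1 is struck. Article 3 operates only by reference to Article 1, so it falls with Article 1. Article 7 does nothing except set the introductory reduction to the base rent by reference to Article 1; with Article 1 gone it has no independent effect and is inoperative. Although Article 8 refers to Article 7, its operative terms do not depend on Article 7, so it remains in effect. Although Article 2 refers to Article 3, its operative terms do not depend on Article 3, so it remains in effect. Article 6 is a severability clause and preserves every provision that can still be given independent effect. The provisions still in force are Article 2, Article 4, Article 5, Article 6, and Article 8.

1, 3, 7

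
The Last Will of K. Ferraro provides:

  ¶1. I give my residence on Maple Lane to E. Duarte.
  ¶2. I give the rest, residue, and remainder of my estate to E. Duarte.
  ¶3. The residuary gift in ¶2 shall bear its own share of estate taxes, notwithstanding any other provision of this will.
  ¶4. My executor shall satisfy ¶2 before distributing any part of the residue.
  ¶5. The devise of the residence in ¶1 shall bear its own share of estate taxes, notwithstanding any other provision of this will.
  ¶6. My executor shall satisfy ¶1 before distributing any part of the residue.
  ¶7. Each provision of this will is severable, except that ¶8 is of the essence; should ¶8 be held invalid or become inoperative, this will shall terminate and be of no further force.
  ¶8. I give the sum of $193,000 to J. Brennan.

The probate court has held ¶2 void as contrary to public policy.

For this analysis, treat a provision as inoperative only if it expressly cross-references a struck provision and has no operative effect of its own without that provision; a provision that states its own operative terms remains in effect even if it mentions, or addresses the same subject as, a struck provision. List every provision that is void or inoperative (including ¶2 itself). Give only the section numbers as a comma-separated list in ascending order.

2, 3, 4

¶2 is struck. ¶3 operates only by reference to ¶2, so it falls with ¶2. The only function of ¶4 is the priority direction for ¶2, so it cannot stand once ¶2 is removed. ¶7 makes ¶8 an essential term, but ¶8 is unaffected, so the severability proviso in ¶7 preserves the remaining provisions. That leaves ¶1, ¶5, ¶6, ¶7, and ¶8 in effect.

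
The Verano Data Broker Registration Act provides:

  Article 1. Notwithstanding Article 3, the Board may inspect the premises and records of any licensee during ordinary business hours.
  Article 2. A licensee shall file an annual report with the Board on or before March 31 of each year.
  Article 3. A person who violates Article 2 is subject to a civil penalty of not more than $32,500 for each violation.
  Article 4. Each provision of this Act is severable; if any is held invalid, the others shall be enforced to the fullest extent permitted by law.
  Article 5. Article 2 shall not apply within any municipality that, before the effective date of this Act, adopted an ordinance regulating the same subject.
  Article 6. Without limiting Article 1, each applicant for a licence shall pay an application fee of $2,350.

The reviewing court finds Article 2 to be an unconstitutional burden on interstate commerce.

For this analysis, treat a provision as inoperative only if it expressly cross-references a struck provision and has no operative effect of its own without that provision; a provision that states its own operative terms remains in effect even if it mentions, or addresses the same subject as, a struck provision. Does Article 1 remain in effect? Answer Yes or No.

Article 2 is struck. The only function of Article 3 is the civil penalty for violating Article 2, so it cannot stand once Article 2 is removed. Article 5 operates only by reference to Article 2, so it falls with Article 2. Article 1 mentions Article 3 but its own obligation stands independently of Article 3, so Article 1 is not affected. Under the severability clause in Article 4, the remaining provisions continue in force. The provisions still in force are Article 1, Article 4, and Article 6. Article 1 is among the surviving provisions, so the answer is yes.

Yes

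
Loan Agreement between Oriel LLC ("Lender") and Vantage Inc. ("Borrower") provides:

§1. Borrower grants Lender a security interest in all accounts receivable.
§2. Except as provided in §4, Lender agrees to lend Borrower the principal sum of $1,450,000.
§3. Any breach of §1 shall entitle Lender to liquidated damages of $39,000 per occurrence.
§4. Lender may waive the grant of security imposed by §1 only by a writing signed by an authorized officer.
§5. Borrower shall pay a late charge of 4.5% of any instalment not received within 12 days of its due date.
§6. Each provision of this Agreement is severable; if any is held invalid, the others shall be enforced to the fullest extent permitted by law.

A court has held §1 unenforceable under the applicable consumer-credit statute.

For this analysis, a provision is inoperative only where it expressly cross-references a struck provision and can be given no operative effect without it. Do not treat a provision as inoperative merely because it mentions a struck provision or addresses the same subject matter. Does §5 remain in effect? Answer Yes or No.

§1 is struck. §3 does nothing except set the liquidated-damages amount by reference to §1; with §1 gone it has no independent effect and is inoperative. §4 has no operative effect of its own apart from §1 and is therefore inoperative. Although §2 refers to §4, its operative terms do not depend on §4, so it remains in effect. Under the severability clause in §6, the remaining provisions continue in force. The provisions still in force are §2, §5, and §6. §5 is among the surviving provisions, so the answer is yes.

Yes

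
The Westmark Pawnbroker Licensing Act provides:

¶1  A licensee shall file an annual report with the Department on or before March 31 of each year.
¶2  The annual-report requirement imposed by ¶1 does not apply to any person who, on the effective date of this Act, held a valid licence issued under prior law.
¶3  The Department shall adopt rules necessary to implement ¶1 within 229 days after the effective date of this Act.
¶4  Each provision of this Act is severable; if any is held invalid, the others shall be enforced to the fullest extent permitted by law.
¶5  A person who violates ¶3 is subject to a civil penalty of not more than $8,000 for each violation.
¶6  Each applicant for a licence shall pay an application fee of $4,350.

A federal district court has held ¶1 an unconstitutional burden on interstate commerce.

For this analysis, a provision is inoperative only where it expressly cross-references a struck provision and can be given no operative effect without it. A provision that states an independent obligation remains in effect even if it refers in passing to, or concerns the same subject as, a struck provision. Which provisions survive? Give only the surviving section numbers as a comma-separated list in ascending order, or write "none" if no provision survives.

4, 6

¶1 is struck. ¶2 operates only by reference to ¶1, so it falls with ¶1. The only function of ¶3 is the rulemaking mandate for ¶1, so it cannot stand once ¶1 is removed. ¶5 merely fixes the civil penalty for violating ¶3; with ¶3 gone it has nothing to operate on and falls away. ¶4 is a severability clause and preserves every provision that can still be given independent effect. ¶4 and ¶6 remain in effect.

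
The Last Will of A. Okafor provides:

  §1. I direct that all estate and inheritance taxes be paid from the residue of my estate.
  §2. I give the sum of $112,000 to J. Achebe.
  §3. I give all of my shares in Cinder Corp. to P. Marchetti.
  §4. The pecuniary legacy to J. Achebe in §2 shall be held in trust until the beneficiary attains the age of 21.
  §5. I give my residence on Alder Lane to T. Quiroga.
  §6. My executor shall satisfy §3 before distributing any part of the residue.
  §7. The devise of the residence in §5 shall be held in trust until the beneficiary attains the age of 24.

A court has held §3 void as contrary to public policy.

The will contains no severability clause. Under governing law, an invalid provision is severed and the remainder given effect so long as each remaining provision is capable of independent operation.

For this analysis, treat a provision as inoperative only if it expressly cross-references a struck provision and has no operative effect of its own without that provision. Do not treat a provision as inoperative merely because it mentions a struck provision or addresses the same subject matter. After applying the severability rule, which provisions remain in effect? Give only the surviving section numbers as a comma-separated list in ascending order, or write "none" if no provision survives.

1, 2, 4, 5, 7

§3 is struck. §6 has no operative effect of its own apart from §3 and is therefore inoperative. With no severability clause, the stated default rule severs what cannot stand and enforces each remaining provision that can operate on its own. The provisions still in force are §1, §2, §4, §5, and §7.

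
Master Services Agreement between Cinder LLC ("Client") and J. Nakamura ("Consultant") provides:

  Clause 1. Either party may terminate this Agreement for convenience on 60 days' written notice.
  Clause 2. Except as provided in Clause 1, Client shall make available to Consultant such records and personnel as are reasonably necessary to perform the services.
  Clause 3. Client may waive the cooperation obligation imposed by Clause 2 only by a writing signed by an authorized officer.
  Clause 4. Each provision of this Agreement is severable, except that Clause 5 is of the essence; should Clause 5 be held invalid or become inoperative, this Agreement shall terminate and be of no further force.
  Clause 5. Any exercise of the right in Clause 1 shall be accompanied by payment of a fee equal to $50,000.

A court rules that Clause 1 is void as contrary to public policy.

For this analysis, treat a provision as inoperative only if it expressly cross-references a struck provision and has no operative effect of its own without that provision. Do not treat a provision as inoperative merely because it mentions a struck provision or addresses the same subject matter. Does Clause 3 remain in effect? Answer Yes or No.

No

Clause 1 is struck. Clause 5 has no operative effect of its own apart from Clause 1 and is therefore inoperative. Clause 4 makes Clause 5 an essential term, and Clause 5 has been rendered inoperative by the cascade; under Clause 4, the entire Agreement is therefore void. No provision of the Agreement survives. Clause 3 is among the inoperative provisions, so the answer is no.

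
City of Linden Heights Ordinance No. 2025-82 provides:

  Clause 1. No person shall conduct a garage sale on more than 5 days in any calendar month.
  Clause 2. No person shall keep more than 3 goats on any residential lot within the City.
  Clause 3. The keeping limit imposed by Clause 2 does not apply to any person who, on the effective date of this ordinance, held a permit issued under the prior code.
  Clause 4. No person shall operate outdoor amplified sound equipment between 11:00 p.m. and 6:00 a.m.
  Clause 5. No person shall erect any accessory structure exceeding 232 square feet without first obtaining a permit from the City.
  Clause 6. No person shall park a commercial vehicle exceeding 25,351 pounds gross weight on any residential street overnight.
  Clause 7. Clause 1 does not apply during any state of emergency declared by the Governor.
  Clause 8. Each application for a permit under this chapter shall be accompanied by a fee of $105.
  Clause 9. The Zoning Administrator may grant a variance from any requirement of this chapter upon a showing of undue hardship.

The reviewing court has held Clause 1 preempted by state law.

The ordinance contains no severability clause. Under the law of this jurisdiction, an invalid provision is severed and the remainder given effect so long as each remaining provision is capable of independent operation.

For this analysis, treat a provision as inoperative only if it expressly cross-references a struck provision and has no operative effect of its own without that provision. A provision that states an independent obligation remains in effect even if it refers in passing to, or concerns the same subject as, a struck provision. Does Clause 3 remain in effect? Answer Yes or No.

Yes

Clause 1 is struck. The only function of Clause 7 is the emergency suspension of Clause 1, so it cannot stand once Clause 1 is removed. Under the stated default rule, only provisions that cannot operate independently fall away; the rest are enforced. Clause 2, Clause 3, Clause 4, Clause 5, Clause 6, Clause 8, and Clause 9 remain in effect. Clause 3 is among the surviving provisions, so the answer is yes.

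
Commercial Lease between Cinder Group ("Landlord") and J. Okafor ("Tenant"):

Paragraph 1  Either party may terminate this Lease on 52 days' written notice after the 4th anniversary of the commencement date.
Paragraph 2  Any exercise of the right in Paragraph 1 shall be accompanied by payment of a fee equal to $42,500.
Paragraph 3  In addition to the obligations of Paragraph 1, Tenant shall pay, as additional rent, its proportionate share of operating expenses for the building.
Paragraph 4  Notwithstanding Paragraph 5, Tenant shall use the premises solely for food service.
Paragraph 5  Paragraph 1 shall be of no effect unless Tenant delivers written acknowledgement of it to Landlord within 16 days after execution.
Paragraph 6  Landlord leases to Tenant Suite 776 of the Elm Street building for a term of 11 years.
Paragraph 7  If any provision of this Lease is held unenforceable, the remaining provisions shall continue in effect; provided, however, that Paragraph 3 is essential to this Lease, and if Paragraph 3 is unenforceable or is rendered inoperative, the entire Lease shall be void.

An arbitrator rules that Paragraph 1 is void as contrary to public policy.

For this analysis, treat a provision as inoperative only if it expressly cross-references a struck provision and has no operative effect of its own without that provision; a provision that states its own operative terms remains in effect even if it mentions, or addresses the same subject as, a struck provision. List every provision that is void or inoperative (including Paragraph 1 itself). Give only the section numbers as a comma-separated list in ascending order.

1, 2, 5

Paragraph 1 is struck. The only function of Paragraph 2 is the exercise fee for Paragraph 1, so it cannot stand once Paragraph 1 is removed. Paragraph 5 has no operative effect of its own apart from Paragraph 1 and is therefore inoperative. Paragraph 4 mentions Paragraph 5 but its own obligation stands independently of Paragraph 5, so Paragraph 4 is not affected. Paragraph 3 mentions Paragraph 1 but its own obligation stands independently of Paragraph 1, so Paragraph 3 is not affected. Paragraph 7 makes Paragraph 3 an essential term, but Paragraph 3 is unaffected, so the severability proviso in Paragraph 7 preserves the remaining provisions. Paragraph 3, Paragraph 4, Paragraph 6, and Paragraph 7 remain in effect.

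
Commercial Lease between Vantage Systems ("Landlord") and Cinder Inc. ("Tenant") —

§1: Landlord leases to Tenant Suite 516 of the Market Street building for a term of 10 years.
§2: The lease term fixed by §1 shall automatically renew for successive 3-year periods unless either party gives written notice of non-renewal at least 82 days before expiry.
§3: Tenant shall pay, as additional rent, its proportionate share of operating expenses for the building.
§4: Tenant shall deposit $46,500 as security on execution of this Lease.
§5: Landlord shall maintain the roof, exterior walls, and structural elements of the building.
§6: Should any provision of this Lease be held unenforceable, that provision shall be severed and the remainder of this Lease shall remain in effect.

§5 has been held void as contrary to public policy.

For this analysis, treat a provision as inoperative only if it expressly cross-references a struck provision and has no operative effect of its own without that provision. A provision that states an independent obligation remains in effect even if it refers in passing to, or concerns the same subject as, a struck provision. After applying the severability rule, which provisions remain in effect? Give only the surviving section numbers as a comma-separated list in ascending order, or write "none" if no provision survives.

1, 2, 3, 4, 6

§5 is struck. Nothing else in the Lease is defined by reference to §5. Under the severability clause in §6, the remaining provisions continue in force. The provisions still in force are §1, §2, §3, §4, and §6.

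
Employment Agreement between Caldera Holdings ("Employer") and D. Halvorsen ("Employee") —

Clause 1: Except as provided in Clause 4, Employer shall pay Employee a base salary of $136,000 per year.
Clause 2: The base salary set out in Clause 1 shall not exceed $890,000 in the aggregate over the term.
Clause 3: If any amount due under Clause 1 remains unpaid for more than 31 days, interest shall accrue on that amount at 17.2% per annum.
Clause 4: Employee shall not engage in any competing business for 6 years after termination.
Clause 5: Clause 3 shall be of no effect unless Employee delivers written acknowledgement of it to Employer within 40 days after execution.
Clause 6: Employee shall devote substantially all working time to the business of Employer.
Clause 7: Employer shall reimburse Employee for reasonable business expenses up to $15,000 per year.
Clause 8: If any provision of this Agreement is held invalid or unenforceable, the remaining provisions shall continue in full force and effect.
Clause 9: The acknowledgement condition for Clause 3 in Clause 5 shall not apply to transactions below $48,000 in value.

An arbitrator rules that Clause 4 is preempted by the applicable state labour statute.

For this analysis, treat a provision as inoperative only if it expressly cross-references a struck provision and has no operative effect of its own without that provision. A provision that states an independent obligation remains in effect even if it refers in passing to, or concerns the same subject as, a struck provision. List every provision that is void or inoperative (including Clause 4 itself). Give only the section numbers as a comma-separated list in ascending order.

Clause 4 is struck. Clause 1 mentions Clause 4 but its own obligation stands independently of Clause 4, so Clause 1 is not affected. No other provision's operative terms depend on Clause 4. Clause 8 is a severability clause and preserves every provision that can still be given independent effect. Clause 1, Clause 2, Clause 3, Clause 5, Clause 6, Clause 7, Clause 8, and Clause 9 remain in effect.

4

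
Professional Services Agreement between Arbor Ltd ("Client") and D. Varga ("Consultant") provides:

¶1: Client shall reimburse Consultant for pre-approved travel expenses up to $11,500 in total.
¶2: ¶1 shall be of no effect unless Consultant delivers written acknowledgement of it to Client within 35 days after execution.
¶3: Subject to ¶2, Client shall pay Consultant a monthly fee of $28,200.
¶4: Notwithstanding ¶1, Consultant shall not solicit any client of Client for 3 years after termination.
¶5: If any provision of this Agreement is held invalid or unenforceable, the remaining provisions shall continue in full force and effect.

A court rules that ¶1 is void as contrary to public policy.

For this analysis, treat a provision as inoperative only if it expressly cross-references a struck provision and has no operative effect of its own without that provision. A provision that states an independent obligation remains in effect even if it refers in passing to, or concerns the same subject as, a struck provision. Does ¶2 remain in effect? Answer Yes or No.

No

¶1 is struck. The only function of ¶2 is the acknowledgement condition for ¶1, so it cannot stand once ¶1 is removed. ¶3 mentions ¶2 but its own obligation stands independently of ¶2, so ¶3 is not affected. ¶4 mentions ¶1 but its own obligation stands independently of ¶1, so ¶4 is not affected. ¶5 is a severability clause and preserves every provision that can still be given independent effect. That leaves ¶3, ¶4, and ¶5 in effect. ¶2 is among the inoperative provisions, so the answer is no.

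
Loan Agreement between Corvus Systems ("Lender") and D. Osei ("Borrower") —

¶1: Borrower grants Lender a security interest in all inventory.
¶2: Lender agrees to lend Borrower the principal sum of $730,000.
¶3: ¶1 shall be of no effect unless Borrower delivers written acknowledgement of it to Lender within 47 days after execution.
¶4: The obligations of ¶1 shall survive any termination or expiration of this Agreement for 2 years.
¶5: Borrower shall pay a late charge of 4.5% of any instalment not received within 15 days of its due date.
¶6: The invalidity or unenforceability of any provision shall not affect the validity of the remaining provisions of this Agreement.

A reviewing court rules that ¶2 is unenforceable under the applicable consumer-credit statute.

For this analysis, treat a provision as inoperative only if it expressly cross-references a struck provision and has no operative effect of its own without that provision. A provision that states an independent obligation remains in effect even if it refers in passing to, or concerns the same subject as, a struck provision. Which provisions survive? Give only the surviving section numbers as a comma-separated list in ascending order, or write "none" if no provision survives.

¶2 is struck. No other provision's operative terms depend on ¶2. Under the severability clause in ¶6, the remaining provisions continue in force. ¶1, ¶3, ¶4, ¶5, and ¶6 remain in effect.

1, 3, 4, 5, 6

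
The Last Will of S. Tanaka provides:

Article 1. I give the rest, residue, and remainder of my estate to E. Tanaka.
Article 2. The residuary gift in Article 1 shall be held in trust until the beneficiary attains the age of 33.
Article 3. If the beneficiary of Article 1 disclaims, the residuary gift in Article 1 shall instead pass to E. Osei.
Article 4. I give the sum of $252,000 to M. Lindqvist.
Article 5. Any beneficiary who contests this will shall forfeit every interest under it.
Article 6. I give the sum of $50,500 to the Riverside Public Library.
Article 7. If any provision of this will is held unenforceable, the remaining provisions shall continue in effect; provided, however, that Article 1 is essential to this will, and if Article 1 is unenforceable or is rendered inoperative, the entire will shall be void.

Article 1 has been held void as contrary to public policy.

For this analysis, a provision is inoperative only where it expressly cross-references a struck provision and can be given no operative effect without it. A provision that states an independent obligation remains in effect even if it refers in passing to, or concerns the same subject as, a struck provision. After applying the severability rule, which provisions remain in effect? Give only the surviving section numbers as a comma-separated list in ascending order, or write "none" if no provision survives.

none

Article 1 is struck. The only function of Article 2 is the trust for Article 1, so it cannot stand once Article 1 is removed. Article 3 merely fixes the alternative disposition for Article 1; with Article 1 gone it has nothing to operate on and falls away. Article 7 makes Article 1 an essential term, and Article 1 is the provision held invalid; under Article 7, the entire will is therefore void. No provision of the will survives.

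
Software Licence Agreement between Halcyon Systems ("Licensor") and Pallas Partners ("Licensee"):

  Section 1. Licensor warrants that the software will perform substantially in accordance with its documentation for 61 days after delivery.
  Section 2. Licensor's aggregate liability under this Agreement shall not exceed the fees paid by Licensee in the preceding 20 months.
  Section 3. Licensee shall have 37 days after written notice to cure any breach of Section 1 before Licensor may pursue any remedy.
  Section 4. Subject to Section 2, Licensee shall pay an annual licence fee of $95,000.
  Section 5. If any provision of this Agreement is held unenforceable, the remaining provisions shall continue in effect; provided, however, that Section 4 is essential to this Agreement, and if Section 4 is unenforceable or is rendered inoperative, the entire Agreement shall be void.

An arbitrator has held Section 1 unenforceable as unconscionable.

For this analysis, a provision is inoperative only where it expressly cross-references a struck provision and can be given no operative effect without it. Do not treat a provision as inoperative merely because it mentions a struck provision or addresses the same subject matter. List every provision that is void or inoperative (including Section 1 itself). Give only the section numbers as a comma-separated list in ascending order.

1, 3

Section 1 is struck. Section 3 merely fixes the cure period for breach of Section 1; with Section 1 gone it has nothing to operate on and falls away. Section 5 makes Section 4 an essential term, but Section 4 is unaffected, so the severability proviso in Section 5 preserves the remaining provisions. That leaves Section 2, Section 4, and Section 5 in effect.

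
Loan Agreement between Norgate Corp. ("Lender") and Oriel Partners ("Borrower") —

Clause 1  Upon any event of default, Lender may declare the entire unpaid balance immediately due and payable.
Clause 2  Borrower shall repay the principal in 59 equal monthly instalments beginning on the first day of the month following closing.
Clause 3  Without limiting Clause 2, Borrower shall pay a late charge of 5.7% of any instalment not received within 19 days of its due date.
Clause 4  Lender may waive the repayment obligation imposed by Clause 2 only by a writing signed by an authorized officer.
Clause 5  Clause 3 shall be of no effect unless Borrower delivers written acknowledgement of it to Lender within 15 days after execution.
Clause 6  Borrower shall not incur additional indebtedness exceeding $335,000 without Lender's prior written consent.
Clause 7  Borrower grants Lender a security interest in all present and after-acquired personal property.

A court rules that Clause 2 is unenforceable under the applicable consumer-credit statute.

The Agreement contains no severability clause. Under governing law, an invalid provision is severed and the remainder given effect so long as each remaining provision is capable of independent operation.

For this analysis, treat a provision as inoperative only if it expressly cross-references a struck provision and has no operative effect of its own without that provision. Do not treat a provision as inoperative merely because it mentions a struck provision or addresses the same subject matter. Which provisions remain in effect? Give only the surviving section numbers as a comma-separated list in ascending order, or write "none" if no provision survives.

Clause 2 is struck. The only function of Clause 4 is the waiver condition for Clause 2, so it cannot stand once Clause 2 is removed. Clause 3 mentions Clause 2 but its own obligation stands independently of Clause 2, so Clause 3 is not affected. Under the stated default rule, only provisions that cannot operate independently fall away; the rest are enforced. Clause 1, Clause 3, Clause 5, Clause 6, and Clause 7 remain in effect.

1, 3, 5, 6, 7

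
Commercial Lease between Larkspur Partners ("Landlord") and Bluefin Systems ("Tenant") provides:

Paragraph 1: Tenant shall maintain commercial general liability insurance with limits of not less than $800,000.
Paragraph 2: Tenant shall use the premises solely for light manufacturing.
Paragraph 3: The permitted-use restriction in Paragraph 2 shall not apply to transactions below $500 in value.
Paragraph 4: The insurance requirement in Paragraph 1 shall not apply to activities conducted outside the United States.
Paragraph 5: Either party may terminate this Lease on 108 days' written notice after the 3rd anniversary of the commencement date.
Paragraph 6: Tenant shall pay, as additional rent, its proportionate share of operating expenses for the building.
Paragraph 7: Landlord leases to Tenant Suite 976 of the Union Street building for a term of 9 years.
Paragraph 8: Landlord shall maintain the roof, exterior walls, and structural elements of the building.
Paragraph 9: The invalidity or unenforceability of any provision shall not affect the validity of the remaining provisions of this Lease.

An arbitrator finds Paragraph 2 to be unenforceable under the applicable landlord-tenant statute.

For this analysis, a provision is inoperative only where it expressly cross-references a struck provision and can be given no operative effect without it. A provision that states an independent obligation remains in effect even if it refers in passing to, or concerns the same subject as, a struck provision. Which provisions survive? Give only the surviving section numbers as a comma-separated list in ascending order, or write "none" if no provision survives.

Paragraph 2 is struck. Paragraph 3 has no operative effect of its own apart from Paragraph 2 and is therefore inoperative. Paragraph 9 is a severability clause and preserves every provision that can still be given independent effect. The provisions still in force are Paragraph 1, Paragraph 4, Paragraph 5, Paragraph 6, Paragraph 7, Paragraph 8, and Paragraph 9.

1, 4, 5, 6, 7, 8, 9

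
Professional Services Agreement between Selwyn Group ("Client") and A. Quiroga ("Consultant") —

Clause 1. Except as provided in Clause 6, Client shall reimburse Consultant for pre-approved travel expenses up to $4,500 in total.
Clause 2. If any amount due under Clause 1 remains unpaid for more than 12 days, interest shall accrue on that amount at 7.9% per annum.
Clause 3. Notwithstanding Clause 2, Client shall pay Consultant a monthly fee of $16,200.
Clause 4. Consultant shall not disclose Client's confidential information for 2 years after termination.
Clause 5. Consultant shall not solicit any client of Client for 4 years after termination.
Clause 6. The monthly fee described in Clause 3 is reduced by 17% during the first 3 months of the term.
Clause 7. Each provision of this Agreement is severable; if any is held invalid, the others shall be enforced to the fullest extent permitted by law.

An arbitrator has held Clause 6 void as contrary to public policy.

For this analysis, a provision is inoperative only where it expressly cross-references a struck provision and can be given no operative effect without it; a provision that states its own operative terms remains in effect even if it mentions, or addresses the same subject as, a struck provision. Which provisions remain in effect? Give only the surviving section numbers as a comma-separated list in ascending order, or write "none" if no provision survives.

Clause 6 is struck. Although Clause 1 refers to Clause 6, its operative terms do not depend on Clause 6, so it remains in effect. No other provision's operative terms depend on Clause 6. Clause 7 is a severability clause and preserves every provision that can still be given independent effect. That leaves Clause 1, Clause 2, Clause 3, Clause 4, Clause 5, and Clause 7 in effect.

1, 2, 3, 4, 5, 7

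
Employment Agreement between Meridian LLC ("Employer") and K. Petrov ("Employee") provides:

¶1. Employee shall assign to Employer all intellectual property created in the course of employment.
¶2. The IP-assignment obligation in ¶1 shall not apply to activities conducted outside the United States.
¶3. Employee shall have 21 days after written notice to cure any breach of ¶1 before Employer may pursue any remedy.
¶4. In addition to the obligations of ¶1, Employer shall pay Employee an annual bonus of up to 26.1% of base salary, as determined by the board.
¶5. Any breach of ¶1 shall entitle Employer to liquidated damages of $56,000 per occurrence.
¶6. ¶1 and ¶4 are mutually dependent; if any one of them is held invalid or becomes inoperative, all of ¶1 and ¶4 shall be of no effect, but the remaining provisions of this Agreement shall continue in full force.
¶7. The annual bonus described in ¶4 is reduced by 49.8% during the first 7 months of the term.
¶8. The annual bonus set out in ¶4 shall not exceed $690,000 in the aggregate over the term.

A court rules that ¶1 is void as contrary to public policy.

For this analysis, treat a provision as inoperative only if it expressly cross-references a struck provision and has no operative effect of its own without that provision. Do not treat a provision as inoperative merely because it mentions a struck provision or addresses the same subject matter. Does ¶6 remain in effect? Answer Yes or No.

Yes

¶1 is struck. ¶2 operates only by reference to ¶1, so it falls with ¶1. The only function of ¶3 is the cure period for breach of ¶1, so it cannot stand once ¶1 is removed. ¶5 has no operative effect of its own apart from ¶1 and is therefore inoperative. ¶6 declares ¶1 and ¶4 mutually dependent; since one of them has fallen, all of them are of no effect. That brings down ¶4 as well. ¶7 and ¶8 in turn depend solely on a provision now struck and likewise fall. The remainder continues in force under ¶6. Only ¶6 remains in effect. ¶6 is among the surviving provisions, so the answer is yes.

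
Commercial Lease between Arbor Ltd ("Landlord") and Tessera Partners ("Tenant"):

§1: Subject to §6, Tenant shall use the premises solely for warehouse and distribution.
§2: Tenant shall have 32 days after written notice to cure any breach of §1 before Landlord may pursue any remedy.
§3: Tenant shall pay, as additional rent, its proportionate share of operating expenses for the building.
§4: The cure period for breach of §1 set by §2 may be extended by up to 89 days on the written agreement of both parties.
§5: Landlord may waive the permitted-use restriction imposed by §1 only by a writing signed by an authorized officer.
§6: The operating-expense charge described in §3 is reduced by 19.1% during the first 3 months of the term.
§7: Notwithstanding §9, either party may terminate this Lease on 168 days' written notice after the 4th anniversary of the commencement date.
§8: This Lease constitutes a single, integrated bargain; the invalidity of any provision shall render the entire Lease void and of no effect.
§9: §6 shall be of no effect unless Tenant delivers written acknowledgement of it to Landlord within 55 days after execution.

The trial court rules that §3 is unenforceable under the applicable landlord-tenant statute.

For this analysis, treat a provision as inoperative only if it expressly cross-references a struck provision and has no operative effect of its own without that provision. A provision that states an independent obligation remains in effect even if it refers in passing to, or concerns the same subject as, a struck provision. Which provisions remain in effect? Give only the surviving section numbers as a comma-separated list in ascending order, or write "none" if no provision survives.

none

§3 is struck. §6 operates only by reference to §3, so it falls with §3. §9 merely fixes the acknowledgement condition for §6; with §6 gone it has nothing to operate on and falls away. §8 provides that the Lease is not severable, so the invalidity of any one provision voids the entire Lease. No provision of the Lease survives.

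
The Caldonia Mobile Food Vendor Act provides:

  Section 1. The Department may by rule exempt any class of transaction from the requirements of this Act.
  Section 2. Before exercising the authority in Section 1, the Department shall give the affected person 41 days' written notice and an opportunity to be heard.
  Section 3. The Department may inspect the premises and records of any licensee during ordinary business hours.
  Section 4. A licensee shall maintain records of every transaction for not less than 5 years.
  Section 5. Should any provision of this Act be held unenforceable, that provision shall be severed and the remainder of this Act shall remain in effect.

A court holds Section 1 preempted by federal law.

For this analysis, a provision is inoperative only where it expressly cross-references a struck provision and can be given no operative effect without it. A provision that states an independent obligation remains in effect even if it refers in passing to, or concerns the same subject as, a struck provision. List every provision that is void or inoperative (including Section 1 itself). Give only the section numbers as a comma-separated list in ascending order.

1, 2

Section 1 is struck. The only function of Section 2 is the notice-and-hearing requirement for Section 1, so it cannot stand once Section 1 is removed. Under the severability clause in Section 5, the remaining provisions continue in force. That leaves Section 3, Section 4, and Section 5 in effect.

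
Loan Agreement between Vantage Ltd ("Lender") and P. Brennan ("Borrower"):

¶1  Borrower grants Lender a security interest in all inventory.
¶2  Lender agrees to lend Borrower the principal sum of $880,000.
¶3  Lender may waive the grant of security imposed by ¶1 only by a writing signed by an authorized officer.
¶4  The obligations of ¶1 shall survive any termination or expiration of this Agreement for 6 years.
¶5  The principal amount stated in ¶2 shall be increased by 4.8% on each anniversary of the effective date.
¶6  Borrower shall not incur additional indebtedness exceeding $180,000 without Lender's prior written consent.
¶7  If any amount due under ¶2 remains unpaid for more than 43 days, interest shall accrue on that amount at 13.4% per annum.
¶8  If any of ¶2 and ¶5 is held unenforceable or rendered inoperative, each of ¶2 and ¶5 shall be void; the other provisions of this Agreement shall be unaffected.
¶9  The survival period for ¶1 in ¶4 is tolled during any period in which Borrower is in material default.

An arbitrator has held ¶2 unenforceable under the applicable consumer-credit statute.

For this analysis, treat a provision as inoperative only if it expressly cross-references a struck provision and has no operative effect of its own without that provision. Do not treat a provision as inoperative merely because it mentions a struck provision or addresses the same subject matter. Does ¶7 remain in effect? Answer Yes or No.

¶2 is struck. The whole of ¶5 is the escalation of the principal amount, defined by reference to ¶2, so ¶5 cannot stand once ¶2 is removed. ¶7 operates only by reference to ¶2, so it falls with ¶2. ¶8 declares ¶2 and ¶5 mutually dependent; since one of them has fallen, all of them are of no effect. The remainder continues in force under ¶8. The provisions still in force are ¶1, ¶3, ¶4, ¶6, ¶8, and ¶9. ¶7 is among the inoperative provisions, so the answer is no.

No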